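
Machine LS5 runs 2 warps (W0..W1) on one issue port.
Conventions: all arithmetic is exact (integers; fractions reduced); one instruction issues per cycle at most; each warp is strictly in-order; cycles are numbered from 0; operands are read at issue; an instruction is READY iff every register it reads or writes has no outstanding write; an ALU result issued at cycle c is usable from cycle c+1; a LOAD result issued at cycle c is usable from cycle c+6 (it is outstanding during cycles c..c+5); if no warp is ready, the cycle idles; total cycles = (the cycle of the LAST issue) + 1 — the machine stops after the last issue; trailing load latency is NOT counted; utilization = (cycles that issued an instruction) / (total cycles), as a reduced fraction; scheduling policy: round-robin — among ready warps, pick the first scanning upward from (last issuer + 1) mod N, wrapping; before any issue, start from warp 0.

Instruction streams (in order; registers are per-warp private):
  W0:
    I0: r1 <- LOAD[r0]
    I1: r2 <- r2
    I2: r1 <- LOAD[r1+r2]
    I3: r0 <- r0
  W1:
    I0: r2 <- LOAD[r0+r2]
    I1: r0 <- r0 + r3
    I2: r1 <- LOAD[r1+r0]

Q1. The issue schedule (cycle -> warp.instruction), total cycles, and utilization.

cycle 0: W0.I0
cycle 1: W1.I0
cycle 2: W0.I1
cycle 3: W1.I1
cycle 4: W1.I2
cycle 5: idle
cycle 6: W0.I2
cycle 7: W0.I3

Answer: 8 cycles, utilization 7/8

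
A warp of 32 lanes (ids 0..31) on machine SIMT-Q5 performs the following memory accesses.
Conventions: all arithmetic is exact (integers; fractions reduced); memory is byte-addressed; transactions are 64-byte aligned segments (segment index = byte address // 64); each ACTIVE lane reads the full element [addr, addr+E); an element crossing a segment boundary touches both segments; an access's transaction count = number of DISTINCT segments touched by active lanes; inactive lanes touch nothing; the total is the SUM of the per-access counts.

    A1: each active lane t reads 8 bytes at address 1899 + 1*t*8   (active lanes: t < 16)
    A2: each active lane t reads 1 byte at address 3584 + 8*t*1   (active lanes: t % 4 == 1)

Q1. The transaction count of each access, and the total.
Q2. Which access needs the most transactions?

A1: 3 transactions
A2: 4 transactions

Answer: 3,4; total 7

Answer: A2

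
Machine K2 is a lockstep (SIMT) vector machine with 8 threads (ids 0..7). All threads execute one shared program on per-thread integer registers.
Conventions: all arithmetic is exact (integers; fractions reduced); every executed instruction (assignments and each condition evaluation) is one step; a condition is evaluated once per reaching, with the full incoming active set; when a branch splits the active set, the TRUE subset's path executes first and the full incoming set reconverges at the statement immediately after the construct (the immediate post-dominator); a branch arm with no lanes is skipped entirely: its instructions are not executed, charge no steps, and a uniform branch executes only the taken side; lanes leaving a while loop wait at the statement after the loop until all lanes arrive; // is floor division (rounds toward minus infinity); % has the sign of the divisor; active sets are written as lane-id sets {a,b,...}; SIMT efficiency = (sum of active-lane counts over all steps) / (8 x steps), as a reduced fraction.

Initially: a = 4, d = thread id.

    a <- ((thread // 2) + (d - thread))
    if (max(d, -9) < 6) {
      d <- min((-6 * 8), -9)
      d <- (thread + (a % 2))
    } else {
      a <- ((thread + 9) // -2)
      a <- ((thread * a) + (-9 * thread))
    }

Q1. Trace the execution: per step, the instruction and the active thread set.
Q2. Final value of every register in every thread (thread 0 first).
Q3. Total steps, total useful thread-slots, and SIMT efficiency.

step 0: a <- ((thread // 2) + (d - thread)) {0,1,2,3,4,5,6,7}
step 1: eval (max(d, -9) < 6)        {0,1,2,3,4,5,6,7}
step 2: d <- min((-6 * 8), -9)       {0,1,2,3,4,5}
step 3: d <- (thread + (a % 2))      {0,1,2,3,4,5}
step 4: a <- ((thread + 9) // -2)    {6,7}
step 5: a <- ((thread * a) + (-9 * thread)) {6,7}

Answer: 6 steps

a: 0,0,1,1,2,2,-102,-119
d: 0,1,3,4,4,5,6,7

steps = 6; useful = 32; efficiency = 32/48 = 2/3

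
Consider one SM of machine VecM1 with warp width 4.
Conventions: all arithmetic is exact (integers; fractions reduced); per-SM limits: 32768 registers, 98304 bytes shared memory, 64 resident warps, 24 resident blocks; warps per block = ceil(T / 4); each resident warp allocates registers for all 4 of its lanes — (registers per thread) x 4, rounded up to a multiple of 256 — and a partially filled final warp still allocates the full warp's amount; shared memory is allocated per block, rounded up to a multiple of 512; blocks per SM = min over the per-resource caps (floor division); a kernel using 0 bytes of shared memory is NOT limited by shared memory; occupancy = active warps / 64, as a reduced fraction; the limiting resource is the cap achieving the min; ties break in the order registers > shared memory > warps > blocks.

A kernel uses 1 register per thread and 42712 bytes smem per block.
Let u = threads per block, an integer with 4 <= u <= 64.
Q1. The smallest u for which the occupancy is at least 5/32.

Answer: u = 17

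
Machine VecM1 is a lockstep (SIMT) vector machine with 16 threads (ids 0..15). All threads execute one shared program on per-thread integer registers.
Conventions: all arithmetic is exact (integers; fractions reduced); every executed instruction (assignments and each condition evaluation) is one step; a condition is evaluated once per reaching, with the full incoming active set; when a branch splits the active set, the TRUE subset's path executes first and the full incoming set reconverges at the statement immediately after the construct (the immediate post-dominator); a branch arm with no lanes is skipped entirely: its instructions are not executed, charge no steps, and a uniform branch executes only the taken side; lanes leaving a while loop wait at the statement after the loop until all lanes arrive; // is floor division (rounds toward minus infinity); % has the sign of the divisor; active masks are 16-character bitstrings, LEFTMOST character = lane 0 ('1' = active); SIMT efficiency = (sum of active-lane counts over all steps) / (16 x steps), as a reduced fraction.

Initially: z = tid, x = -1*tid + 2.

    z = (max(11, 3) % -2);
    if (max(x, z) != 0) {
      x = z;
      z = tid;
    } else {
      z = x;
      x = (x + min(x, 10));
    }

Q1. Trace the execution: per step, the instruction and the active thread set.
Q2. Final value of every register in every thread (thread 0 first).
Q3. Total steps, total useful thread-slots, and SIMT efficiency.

step 0: z <- (max(11, 3) % -2)       1111111111111111
step 1: eval (max(x, z) != 0)        1111111111111111
step 2: x <- z                       1101111111111111
step 3: z <- tid                     1101111111111111
step 4: z <- x                       0010000000000000
step 5: x <- (x + min(x, 10))        0010000000000000

Answer: 6 steps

z: 0,1,0,3,4,5,6,7,8,9,10,11,12,13,14,15
x: -1,-1,0,-1,-1,-1,-1,-1,-1,-1,-1,-1,-1,-1,-1,-1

steps = 6; useful = 64; efficiency = 64/96 = 2/3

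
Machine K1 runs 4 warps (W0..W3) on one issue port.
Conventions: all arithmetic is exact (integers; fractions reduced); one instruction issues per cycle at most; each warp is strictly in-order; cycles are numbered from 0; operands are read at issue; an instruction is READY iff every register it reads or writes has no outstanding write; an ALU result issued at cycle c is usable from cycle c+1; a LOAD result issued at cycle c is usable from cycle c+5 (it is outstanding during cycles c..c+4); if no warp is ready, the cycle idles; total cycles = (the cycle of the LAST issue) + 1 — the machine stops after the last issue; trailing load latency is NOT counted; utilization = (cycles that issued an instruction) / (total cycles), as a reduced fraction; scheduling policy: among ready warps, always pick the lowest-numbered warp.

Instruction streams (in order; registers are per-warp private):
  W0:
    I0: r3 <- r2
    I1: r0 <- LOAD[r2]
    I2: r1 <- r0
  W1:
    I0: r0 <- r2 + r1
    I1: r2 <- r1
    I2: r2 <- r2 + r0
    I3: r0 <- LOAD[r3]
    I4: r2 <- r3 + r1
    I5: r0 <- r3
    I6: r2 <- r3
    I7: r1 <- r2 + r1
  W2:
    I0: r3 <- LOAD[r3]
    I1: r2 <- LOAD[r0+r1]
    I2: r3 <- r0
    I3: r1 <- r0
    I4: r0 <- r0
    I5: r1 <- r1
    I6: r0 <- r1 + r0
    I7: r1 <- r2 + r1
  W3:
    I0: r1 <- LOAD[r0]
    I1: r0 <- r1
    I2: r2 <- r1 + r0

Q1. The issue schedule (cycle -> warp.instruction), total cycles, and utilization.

cycle 0: W0.I0
cycle 1: W0.I1
cycle 2: W1.I0
cycle 3: W1.I1
cycle 4: W1.I2
cycle 5: W1.I3
cycle 6: W0.I2
cycle 7: W1.I4
cycle 8: W2.I0
cycle 9: W2.I1
cycle 10: W1.I5
cycle 11: W1.I6
cycle 12: W1.I7
cycle 13: W2.I2
cycle 14: W2.I3
cycle 15: W2.I4
cycle 16: W2.I5
cycle 17: W2.I6
cycle 18: W2.I7
cycle 19: W3.I0
cycle 20: idle
cycle 21: idle
cycle 22: idle
cycle 23: idle
cycle 24: W3.I1
cycle 25: W3.I2

Answer: 26 cycles, utilization 11/13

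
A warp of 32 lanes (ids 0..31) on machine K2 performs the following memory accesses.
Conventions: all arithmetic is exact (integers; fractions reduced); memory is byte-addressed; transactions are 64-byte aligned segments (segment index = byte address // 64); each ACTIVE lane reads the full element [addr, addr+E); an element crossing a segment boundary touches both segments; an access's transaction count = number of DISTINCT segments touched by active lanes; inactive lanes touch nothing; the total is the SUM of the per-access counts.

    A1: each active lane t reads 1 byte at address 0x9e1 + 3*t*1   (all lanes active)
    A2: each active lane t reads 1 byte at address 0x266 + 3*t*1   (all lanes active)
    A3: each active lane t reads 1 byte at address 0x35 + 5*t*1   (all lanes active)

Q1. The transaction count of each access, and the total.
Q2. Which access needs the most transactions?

A1: 2 transactions
A2: 3 transactions
A3: 4 transactions

Answer: 2,3,4; total 9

Answer: A3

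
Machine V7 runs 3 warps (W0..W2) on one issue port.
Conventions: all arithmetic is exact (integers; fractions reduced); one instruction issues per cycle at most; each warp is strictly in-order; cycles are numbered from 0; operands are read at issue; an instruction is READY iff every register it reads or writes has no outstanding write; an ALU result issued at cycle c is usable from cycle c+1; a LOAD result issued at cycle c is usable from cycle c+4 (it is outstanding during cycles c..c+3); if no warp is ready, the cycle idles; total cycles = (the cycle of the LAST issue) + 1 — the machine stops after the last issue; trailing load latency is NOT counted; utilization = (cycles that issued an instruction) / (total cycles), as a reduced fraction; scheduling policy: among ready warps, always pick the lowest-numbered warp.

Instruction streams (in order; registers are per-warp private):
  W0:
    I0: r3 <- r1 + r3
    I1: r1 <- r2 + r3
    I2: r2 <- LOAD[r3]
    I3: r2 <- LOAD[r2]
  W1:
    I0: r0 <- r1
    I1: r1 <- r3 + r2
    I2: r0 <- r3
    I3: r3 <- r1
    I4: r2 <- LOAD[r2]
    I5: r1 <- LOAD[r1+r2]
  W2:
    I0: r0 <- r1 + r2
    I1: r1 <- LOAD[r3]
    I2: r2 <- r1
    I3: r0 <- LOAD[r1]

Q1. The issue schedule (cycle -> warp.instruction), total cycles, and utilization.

cycle 0: W0.I0
cycle 1: W0.I1
cycle 2: W0.I2
cycle 3: W1.I0
cycle 4: W1.I1
cycle 5: W1.I2
cycle 6: W0.I3
cycle 7: W1.I3
cycle 8: W1.I4
cycle 9: W2.I0
cycle 10: W2.I1
cycle 11: idle
cycle 12: W1.I5
cycle 13: idle
cycle 14: W2.I2
cycle 15: W2.I3

Answer: 16 cycles, utilization 7/8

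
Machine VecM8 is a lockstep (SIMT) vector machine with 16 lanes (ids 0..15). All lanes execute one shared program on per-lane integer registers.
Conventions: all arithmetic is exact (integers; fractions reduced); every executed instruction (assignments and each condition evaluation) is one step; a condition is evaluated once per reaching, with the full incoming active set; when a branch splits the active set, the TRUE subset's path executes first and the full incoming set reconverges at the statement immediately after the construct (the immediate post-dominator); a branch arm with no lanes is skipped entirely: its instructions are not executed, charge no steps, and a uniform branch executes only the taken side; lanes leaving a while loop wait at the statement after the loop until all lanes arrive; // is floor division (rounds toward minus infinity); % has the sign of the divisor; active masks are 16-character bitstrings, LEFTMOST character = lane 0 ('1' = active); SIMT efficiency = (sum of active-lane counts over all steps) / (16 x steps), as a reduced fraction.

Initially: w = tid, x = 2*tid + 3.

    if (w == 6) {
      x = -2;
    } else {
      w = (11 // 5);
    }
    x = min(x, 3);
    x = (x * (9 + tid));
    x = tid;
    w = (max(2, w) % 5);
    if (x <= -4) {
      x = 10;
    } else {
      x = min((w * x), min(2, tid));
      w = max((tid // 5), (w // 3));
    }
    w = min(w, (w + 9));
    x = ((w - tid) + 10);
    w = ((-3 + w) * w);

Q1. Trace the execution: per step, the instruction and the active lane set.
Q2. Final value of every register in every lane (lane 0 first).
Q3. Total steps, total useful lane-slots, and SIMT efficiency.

step 0: eval (w == 6)                1111111111111111
step 1: x <- -2                      0000001000000000
step 2: w <- (11 // 5)               1111110111111111
step 3: x <- min(x, 3)               1111111111111111
step 4: x <- (x * (9 + tid))         1111111111111111
step 5: x <- tid                     1111111111111111
step 6: w <- (max(2, w) % 5)         1111111111111111
step 7: eval (x <= -4)               1111111111111111
step 8: x <- min((w * x), min(2, tid)) 1111111111111111
step 9: w <- max((tid // 5), (w // 3)) 1111111111111111
step 10: w <- min(w, (w + 9))         1111111111111111
step 11: x <- ((w - tid) + 10)        1111111111111111
step 12: w <- ((-3 + w) * w)          1111111111111111

Answer: 13 steps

w: 0,0,0,0,0,-2,-2,-2,-2,-2,-2,-2,-2,-2,-2,0
x: 10,9,8,7,6,6,5,4,3,2,2,1,0,-1,-2,-2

steps = 13; useful = 192; efficiency = 192/208 = 12/13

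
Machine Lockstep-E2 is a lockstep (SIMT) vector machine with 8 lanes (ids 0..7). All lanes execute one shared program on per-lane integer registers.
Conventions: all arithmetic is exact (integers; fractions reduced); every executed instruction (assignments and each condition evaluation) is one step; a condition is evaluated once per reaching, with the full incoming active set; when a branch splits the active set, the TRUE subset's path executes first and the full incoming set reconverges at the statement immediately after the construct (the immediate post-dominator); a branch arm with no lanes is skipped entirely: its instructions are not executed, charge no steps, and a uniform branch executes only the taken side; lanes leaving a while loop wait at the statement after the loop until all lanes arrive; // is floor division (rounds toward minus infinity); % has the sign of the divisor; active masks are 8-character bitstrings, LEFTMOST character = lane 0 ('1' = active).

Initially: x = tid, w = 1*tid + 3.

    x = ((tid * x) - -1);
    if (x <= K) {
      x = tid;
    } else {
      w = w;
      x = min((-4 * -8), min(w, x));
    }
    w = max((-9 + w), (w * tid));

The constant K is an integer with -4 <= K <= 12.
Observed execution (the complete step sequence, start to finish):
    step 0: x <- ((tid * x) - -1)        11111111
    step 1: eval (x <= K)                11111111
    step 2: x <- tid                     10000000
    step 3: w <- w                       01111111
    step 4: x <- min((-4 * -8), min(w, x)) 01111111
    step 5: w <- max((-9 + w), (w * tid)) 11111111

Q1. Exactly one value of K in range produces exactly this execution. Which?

Answer: K = 1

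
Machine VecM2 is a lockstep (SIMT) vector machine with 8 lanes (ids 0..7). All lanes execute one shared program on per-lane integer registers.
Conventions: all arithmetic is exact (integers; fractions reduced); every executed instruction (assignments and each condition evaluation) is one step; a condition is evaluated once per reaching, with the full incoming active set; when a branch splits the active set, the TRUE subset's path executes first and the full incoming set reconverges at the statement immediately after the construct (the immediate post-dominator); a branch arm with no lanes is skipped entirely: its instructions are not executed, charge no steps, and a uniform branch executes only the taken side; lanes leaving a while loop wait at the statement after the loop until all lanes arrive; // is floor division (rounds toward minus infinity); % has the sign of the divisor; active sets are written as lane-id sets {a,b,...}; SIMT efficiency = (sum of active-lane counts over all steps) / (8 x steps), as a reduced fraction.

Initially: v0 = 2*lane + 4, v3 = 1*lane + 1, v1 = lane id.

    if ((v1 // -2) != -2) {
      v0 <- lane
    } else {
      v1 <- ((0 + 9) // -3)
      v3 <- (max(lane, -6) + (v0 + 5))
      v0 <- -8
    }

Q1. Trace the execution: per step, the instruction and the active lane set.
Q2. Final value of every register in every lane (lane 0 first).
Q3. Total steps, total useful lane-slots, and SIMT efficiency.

step 0: eval ((v1 // -2) != -2)      {0,1,2,3,4,5,6,7}
step 1: v0 <- lane                   {0,1,2,5,6,7}
step 2: v1 <- ((0 + 9) // -3)        {3,4}
step 3: v3 <- (max(lane, -6) + (v0 + 5)) {3,4}
step 4: v0 <- -8                     {3,4}

Answer: 5 steps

v0: 0,1,2,-8,-8,5,6,7
v3: 1,2,3,18,21,6,7,8
v1: 0,1,2,-3,-3,5,6,7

steps = 5; useful = 20; efficiency = 20/40 = 1/2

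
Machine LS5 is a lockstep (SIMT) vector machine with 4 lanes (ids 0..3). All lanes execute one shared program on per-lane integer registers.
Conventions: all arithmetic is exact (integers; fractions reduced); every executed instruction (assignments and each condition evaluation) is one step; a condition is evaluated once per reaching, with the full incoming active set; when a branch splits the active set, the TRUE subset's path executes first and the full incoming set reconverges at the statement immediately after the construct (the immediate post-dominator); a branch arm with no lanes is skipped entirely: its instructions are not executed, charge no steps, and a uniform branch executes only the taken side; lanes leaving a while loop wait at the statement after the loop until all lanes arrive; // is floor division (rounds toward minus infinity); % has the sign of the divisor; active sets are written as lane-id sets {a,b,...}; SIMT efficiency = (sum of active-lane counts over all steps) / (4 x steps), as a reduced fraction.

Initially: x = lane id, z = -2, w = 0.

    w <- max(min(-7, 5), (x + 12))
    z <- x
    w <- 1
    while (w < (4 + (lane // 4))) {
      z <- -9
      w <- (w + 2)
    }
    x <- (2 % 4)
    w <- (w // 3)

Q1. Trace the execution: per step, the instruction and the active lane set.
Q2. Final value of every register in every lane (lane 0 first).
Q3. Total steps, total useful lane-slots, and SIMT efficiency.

step 0: w <- max(min(-7, 5), (x + 12)) {0,1,2,3}
step 1: z <- x                       {0,1,2,3}
step 2: w <- 1                       {0,1,2,3}
step 3: eval (w < (4 + (lane // 4))) {0,1,2,3}
step 4: z <- -9                      {0,1,2,3}
step 5: w <- (w + 2)                 {0,1,2,3}
step 6: eval (w < (4 + (lane // 4))) {0,1,2,3}
step 7: z <- -9                      {0,1,2,3}
step 8: w <- (w + 2)                 {0,1,2,3}
step 9: eval (w < (4 + (lane // 4))) {0,1,2,3}
step 10: x <- (2 % 4)                 {0,1,2,3}
step 11: w <- (w // 3)                {0,1,2,3}

Answer: 12 steps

x: 2,2,2,2
z: -9,-9,-9,-9
w: 1,1,1,1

steps = 12; useful = 48; efficiency = 48/48 = 1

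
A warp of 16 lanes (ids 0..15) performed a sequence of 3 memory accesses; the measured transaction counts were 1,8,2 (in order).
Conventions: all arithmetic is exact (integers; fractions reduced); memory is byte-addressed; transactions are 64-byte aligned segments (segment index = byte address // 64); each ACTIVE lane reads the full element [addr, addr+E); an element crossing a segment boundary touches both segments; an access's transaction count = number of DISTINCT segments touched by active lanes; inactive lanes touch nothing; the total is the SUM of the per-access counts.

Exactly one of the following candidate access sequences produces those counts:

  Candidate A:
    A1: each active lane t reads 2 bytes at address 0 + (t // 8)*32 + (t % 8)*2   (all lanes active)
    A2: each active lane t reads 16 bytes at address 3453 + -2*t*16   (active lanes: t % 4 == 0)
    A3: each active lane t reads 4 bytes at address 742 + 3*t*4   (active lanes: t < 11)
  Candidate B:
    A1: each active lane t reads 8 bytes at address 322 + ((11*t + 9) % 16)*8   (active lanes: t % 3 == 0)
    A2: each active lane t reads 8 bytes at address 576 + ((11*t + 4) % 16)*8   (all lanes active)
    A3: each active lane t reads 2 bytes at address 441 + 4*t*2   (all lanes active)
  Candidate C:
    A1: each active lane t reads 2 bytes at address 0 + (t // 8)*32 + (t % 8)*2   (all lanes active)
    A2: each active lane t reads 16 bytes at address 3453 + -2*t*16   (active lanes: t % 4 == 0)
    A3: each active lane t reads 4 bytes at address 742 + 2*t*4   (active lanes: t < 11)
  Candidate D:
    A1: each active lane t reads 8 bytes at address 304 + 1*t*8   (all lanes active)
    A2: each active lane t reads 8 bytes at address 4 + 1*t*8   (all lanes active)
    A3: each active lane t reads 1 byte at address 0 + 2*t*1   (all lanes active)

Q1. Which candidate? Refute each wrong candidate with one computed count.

A: A3 gives 3 transactions, not 2
B: A2 gives 2 transactions, not 8
D: A1 gives 3 transactions, not 1
C: all counts match (1,8,2)

Answer: C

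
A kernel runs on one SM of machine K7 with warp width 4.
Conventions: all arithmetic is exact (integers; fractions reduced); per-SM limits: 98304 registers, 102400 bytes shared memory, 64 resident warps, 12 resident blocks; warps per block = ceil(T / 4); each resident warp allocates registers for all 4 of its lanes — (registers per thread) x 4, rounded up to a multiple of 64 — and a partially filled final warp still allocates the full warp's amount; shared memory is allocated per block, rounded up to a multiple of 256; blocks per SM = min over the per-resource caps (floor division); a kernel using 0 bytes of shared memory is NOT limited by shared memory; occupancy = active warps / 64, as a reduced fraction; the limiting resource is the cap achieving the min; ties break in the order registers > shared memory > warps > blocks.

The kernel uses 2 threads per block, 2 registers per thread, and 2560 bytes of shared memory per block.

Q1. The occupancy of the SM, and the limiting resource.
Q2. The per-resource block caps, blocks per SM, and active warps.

Answer: occupancy 3/16, limited by blocks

registers: 1536 blocks
shared memory: 40 blocks
warps: 64 blocks
blocks: 12 blocks

Answer: 12 blocks, 12 active warps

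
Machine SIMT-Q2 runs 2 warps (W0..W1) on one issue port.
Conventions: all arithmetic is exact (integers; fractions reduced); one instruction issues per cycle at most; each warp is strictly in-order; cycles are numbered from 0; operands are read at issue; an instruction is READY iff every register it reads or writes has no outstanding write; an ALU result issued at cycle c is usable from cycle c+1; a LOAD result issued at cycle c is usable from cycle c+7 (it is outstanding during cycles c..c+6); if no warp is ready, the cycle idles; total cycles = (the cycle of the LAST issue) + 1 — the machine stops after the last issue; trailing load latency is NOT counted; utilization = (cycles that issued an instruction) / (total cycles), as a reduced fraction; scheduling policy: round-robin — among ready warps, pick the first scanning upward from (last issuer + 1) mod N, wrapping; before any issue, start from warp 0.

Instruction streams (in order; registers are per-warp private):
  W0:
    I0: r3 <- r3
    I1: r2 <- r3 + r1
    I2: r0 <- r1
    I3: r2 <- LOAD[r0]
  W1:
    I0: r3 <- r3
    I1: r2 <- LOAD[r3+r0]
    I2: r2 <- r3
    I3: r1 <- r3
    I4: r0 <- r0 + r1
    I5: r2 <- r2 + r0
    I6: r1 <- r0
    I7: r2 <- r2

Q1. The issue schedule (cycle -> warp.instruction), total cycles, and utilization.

cycle 0: W0.I0
cycle 1: W1.I0
cycle 2: W0.I1
cycle 3: W1.I1
cycle 4: W0.I2
cycle 5: W0.I3
cycle 6: idle
cycle 7: idle
cycle 8: idle
cycle 9: idle
cycle 10: W1.I2
cycle 11: W1.I3
cycle 12: W1.I4
cycle 13: W1.I5
cycle 14: W1.I6
cycle 15: W1.I7

Answer: 16 cycles, utilization 3/4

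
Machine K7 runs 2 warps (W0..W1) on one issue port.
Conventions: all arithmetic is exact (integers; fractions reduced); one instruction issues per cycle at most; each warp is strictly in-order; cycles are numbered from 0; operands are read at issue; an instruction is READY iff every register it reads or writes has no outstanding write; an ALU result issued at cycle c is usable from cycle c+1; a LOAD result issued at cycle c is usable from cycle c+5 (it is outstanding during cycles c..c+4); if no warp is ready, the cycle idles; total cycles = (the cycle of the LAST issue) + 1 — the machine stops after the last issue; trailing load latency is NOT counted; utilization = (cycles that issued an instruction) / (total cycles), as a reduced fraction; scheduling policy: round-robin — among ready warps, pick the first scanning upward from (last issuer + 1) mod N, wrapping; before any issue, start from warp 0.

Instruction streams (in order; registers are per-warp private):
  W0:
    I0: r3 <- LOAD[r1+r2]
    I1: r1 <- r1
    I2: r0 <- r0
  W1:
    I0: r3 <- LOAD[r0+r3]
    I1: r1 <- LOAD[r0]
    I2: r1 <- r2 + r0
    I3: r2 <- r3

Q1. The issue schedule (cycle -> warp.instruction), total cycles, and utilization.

cycle 0: W0.I0
cycle 1: W1.I0
cycle 2: W0.I1
cycle 3: W1.I1
cycle 4: W0.I2
cycle 5: idle
cycle 6: idle
cycle 7: idle
cycle 8: W1.I2
cycle 9: W1.I3

Answer: 10 cycles, utilization 7/10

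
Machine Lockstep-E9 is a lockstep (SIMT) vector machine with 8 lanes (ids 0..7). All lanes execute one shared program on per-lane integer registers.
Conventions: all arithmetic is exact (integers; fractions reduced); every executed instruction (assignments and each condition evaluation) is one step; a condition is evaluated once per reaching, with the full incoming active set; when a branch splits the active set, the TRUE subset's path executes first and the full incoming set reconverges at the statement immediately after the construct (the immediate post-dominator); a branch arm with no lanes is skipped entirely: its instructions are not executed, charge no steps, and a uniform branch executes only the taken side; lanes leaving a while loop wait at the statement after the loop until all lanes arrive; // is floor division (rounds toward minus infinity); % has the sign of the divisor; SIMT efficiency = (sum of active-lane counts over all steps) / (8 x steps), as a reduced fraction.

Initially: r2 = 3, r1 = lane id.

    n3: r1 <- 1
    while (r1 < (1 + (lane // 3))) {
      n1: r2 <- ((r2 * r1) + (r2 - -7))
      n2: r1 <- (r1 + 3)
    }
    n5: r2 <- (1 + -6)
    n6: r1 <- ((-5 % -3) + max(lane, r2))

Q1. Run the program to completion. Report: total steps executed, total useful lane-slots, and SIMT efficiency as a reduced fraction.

Answer: 7 steps, 47 useful, 47/56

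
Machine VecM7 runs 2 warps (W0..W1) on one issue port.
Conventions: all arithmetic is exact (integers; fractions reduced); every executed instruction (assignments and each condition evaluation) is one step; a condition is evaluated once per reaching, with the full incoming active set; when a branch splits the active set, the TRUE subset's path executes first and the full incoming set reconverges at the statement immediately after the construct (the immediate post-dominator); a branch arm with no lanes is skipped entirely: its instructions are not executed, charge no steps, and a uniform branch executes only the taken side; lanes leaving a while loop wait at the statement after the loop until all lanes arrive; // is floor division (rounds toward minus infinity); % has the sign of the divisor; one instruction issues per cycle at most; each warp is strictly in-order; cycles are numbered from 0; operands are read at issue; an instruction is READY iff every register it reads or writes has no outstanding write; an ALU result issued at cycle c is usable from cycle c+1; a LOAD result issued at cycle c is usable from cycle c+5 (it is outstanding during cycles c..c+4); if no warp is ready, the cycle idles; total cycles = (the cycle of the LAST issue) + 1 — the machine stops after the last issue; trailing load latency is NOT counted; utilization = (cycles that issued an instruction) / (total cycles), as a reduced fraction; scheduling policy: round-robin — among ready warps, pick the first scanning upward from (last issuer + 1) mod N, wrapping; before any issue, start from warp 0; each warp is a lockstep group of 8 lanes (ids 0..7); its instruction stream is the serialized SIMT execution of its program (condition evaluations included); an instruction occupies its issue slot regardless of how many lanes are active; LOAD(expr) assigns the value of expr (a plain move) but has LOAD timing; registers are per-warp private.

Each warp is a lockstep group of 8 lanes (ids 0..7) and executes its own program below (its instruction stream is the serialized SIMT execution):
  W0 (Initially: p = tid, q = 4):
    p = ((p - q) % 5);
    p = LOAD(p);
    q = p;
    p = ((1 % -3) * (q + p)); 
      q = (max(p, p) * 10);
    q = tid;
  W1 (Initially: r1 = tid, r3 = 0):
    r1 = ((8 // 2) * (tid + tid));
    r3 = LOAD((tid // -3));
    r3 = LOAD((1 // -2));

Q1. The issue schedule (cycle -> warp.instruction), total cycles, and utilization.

cycle 0: W0.I0
cycle 1: W1.I0
cycle 2: W0.I1
cycle 3: W1.I1
cycle 4: idle
cycle 5: idle
cycle 6: idle
cycle 7: W0.I2
cycle 8: W1.I2
cycle 9: W0.I3
cycle 10: W0.I4
cycle 11: W0.I5

Answer: 12 cycles, utilization 3/4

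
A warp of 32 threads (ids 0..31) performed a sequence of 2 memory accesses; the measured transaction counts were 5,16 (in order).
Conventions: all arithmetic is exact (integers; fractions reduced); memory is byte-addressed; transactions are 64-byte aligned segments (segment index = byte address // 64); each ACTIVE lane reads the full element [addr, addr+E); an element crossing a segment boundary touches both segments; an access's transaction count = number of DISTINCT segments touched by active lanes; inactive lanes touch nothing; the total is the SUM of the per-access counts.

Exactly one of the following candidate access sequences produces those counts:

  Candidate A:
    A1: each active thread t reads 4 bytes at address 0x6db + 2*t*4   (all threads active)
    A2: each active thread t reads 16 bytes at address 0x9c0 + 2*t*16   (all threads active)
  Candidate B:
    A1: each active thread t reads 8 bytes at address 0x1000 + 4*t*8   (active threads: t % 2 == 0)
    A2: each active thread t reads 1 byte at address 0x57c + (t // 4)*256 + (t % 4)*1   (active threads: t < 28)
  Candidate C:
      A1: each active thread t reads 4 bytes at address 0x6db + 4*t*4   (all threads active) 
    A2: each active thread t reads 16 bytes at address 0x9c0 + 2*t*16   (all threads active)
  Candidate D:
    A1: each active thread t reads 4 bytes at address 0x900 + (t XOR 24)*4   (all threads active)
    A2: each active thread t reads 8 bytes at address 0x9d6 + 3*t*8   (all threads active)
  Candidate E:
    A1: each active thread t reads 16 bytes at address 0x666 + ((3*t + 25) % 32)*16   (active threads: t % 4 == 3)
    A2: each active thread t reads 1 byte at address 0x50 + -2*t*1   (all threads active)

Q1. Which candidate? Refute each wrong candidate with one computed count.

B: A1 gives 16 transactions, not 5
C: A1 gives 9 transactions, not 5
D: A1 gives 2 transactions, not 5
E: A1 gives 8 transactions, not 5
A: all counts match (5,16)

Answer: A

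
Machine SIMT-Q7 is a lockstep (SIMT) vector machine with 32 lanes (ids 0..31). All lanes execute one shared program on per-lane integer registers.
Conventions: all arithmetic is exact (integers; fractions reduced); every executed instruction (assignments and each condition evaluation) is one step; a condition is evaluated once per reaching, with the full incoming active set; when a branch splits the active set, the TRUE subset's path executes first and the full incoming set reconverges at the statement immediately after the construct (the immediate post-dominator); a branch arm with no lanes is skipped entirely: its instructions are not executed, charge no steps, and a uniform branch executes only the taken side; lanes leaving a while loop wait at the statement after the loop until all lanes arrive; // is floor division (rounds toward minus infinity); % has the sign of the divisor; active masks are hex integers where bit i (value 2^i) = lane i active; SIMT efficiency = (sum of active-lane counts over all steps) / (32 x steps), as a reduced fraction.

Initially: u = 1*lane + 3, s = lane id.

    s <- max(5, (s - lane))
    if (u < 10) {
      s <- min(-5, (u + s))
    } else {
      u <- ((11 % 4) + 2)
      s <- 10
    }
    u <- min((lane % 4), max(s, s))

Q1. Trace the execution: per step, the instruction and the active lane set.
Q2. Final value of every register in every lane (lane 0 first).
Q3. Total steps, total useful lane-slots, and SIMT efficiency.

step 0: s <- max(5, (s - lane))      0xffffffff
step 1: eval (u < 10)                0xffffffff
step 2: s <- min(-5, (u + s))        0x0000007f
step 3: u <- ((11 % 4) + 2)          0xffffff80
step 4: s <- 10                      0xffffff80
step 5: u <- min((lane % 4), max(s, s)) 0xffffffff

Answer: 6 steps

u: -5,-5,-5,-5,-5,-5,-5,3,0,1,2,3,0,1,2,3,0,1,2,3,0,1,2,3,0,1,2,3,0,1,2,3
s: -5,-5,-5,-5,-5,-5,-5,10,10,10,10,10,10,10,10,10,10,10,10,10,10,10,10,10,10,10,10,10,10,10,10,10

steps = 6; useful = 153; efficiency = 153/192 = 51/64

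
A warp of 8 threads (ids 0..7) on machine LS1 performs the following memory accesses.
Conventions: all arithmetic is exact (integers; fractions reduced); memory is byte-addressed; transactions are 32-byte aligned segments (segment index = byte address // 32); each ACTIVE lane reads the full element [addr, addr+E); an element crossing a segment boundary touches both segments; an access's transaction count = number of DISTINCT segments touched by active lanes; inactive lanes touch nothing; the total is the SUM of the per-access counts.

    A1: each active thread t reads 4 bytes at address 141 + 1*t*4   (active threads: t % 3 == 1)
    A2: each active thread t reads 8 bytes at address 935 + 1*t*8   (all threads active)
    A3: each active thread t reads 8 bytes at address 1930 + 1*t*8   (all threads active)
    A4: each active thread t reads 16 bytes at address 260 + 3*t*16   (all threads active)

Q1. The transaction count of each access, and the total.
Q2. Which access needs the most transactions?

A1: 2 transactions
A2: 3 transactions
A3: 3 transactions
A4: 12 transactions

Answer: 2,3,3,12; total 20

Answer: A4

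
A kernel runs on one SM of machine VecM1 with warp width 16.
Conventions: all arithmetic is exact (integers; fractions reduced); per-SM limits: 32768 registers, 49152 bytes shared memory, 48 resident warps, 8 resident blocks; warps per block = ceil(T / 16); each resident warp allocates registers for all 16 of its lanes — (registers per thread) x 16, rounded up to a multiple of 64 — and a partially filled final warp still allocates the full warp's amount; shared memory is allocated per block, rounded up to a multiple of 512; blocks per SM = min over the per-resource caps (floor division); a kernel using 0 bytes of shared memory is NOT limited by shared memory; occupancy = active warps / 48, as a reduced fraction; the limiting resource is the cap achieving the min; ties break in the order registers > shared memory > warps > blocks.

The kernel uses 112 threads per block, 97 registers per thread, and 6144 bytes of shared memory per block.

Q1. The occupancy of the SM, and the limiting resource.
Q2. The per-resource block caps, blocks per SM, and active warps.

Answer: occupancy 7/24, limited by registers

registers: 2 blocks
shared memory: 8 blocks
warps: 6 blocks
blocks: 8 blocks

Answer: 2 blocks, 14 active warps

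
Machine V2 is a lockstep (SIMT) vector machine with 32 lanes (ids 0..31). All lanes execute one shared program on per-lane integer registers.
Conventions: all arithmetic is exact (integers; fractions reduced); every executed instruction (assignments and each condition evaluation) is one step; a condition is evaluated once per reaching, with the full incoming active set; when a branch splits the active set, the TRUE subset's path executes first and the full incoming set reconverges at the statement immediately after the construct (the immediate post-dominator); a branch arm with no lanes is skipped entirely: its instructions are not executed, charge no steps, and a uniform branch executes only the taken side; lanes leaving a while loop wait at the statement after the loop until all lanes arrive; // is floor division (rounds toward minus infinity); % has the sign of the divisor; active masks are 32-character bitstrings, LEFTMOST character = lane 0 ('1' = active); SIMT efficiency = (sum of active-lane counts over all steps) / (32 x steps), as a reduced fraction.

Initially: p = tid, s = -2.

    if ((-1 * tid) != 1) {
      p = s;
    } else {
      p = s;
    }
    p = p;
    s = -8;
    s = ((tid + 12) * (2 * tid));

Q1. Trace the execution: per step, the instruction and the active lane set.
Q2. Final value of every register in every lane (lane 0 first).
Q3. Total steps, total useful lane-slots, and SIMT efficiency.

step 0: eval ((-1 * tid) != 1)       11111111111111111111111111111111
step 1: p <- s                       11111111111111111111111111111111
step 2: p <- p                       11111111111111111111111111111111
step 3: s <- -8                      11111111111111111111111111111111
step 4: s <- ((tid + 12) * (2 * tid)) 11111111111111111111111111111111

Answer: 5 steps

p: -2,-2,-2,-2,-2,-2,-2,-2,-2,-2,-2,-2,-2,-2,-2,-2,-2,-2,-2,-2,-2,-2,-2,-2,-2,-2,-2,-2,-2,-2,-2,-2
s: 0,26,56,90,128,170,216,266,320,378,440,506,576,650,728,810,896,986,1080,1178,1280,1386,1496,1610,1728,1850,1976,2106,2240,2378,2520,2666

steps = 5; useful = 160; efficiency = 160/160 = 1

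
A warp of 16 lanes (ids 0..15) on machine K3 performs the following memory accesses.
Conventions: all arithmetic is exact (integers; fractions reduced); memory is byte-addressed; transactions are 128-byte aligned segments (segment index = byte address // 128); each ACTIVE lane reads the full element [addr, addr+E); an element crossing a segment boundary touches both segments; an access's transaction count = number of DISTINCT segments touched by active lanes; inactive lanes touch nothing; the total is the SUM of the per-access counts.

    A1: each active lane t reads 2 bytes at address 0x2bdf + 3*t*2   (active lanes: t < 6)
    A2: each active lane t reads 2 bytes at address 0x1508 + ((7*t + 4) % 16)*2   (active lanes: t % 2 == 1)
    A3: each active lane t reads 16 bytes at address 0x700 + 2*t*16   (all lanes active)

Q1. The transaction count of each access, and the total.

A1: 1 transaction
A2: 1 transaction
A3: 4 transactions

Answer: 1,1,4; total 6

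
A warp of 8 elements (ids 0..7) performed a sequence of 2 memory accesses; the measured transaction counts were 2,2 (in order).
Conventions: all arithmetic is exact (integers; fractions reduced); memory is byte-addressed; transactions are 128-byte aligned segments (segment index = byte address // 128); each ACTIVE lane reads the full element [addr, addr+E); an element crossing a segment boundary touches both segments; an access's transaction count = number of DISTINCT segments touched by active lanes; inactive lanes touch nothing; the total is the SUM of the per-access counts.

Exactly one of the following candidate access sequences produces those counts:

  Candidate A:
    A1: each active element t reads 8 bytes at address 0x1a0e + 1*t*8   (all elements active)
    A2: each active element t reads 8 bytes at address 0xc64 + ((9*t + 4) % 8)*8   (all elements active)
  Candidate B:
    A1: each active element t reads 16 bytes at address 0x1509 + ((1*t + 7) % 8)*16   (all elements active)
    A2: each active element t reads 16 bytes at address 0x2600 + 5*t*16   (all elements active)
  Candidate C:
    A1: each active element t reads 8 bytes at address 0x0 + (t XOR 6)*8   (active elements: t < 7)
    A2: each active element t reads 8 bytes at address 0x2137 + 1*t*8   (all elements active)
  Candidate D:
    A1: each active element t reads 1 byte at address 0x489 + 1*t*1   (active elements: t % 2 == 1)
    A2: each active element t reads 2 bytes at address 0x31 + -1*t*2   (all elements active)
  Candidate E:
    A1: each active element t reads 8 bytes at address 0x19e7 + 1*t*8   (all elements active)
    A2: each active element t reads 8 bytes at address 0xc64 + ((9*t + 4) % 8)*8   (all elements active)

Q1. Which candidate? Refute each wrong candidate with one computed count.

A: A1 gives 1 transaction, not 2
B: A2 gives 5 transactions, not 2
C: A1 gives 1 transaction, not 2
D: A1 gives 1 transaction, not 2
E: all counts match (2,2)

Answer: E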